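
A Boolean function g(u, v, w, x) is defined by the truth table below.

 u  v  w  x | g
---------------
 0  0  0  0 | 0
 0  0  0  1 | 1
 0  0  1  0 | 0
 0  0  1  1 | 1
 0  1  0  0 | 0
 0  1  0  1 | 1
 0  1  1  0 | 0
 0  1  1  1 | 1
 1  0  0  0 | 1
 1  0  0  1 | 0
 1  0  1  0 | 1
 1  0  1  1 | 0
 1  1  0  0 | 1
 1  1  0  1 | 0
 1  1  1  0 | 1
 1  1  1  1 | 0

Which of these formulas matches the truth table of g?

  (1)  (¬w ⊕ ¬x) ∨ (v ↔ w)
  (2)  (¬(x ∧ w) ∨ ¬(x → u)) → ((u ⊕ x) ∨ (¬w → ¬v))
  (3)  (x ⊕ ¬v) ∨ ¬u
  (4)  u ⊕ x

(1) disagrees with g on (0,0,0,0) (formula → 1, table → 0); rule it out.
(2) disagrees with g on (0,0,0,0) (formula → 1, table → 0); rule it out.
(3) disagrees with g on (0,0,0,0) (formula → 1, table → 0); rule it out.
That leaves (4). Evaluating it on every row reproduces the table of g exactly.

4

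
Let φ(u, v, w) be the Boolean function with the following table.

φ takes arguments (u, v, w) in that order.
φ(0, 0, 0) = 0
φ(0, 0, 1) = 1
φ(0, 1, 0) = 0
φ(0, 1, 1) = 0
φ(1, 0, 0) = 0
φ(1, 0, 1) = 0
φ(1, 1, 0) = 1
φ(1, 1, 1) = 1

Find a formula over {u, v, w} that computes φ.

φ(u, v, w) = (((¬u ∧ ¬v) ∧ w) ∨ ((u ∧ v) ∧ ¬w)) ∨ ((u ∧ v) ∧ w)

φ=1 on 3 inputs: (0,0,1), (1,1,0), (1,1,1). Reading each as a conjunction of literals (¬u·¬v·w, u·v·¬w, u·v·w) and taking the OR gives the canonical DNF.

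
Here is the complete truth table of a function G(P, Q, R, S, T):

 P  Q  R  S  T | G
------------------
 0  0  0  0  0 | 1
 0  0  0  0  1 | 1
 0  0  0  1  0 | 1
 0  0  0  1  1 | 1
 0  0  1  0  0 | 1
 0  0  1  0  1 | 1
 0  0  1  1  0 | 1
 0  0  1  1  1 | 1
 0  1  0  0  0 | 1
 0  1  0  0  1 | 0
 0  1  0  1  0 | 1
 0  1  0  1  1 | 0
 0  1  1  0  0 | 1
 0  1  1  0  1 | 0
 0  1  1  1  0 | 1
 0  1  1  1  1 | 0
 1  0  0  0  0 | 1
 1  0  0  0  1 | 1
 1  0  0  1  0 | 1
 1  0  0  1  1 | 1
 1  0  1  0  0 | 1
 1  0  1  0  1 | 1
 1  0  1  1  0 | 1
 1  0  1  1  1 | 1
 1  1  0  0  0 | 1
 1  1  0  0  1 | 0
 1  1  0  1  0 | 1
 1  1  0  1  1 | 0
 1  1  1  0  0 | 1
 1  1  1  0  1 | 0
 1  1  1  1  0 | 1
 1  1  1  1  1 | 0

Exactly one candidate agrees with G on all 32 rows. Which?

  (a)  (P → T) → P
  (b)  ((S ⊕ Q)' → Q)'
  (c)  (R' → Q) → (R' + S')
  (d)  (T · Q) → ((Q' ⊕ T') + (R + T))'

(a) disagrees with G on (0,0,0,0,0) (formula → 0, table → 1); rule it out.
(b) disagrees with G on (0,0,0,1,0) (formula → 0, table → 1); rule it out.
(c) disagrees with G on (0,0,1,1,0) (formula → 0, table → 1); rule it out.
That leaves (d). Evaluating it on every row reproduces the table of G exactly.

d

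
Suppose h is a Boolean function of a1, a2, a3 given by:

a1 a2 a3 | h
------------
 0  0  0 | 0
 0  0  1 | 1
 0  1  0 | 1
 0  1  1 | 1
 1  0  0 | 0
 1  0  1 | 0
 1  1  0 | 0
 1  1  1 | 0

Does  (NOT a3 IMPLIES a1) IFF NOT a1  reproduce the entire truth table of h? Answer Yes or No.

No

Check the formula against h row by row:
  a1=0, a2=0, a3=0: formula gives 0, h = 0 ✓
  a1=0, a2=0, a3=1: formula gives 1, h = 1 ✓
  a1=0, a2=1, a3=0: formula gives 0, but h = 1 ✗
A single disagreement suffices: at (0,1,0) they differ, so the formula does not compute h.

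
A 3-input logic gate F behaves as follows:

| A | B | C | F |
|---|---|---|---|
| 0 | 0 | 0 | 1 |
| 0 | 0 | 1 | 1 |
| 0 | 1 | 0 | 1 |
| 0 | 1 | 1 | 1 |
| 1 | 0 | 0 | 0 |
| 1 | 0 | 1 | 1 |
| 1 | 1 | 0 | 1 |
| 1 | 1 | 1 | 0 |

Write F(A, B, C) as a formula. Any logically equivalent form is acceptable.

The 0-rows are (1,0,0), (1,1,1). Take each as a conjunction (A·¬B·¬C, A·B·C), form their disjunction, and complement — that gives a formula that is 1 everywhere F is.

F(A, B, C) = not (((A and not B) and not C) or ((A and B) and C))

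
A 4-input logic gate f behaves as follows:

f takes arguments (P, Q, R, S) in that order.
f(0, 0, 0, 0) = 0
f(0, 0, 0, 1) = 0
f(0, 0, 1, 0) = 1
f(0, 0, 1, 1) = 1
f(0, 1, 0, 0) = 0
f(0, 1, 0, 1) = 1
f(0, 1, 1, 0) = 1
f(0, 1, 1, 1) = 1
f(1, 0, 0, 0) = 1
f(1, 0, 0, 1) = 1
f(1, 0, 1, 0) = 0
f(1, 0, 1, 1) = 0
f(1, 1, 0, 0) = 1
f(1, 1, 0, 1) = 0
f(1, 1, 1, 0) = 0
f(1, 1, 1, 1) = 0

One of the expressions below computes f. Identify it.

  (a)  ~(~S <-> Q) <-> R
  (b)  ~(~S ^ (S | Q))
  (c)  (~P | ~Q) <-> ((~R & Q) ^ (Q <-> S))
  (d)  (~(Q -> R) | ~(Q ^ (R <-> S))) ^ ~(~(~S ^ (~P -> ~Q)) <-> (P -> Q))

d

(a) disagrees with f on (0,0,0,1) (formula → 1, table → 0); rule it out.
(b) disagrees with f on (0,0,1,0) (formula → 0, table → 1); rule it out.
(c) disagrees with f on (0,0,0,0) (formula → 1, table → 0); rule it out.
(d) is the remaining candidate, and it agrees with f on all 16 inputs.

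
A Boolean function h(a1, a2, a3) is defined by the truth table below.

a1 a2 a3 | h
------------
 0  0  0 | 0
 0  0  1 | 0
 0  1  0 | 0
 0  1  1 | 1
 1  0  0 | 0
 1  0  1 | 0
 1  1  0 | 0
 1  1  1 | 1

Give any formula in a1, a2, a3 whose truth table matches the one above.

h(a1, a2, a3) = ((a1' · a2) · a3) + ((a1 · a2) · a3)

h=1 on 2 inputs: (0,1,1), (1,1,1). Reading each as a conjunction of literals (¬a1·a2·a3, a1·a2·a3) and taking the OR gives the canonical DNF.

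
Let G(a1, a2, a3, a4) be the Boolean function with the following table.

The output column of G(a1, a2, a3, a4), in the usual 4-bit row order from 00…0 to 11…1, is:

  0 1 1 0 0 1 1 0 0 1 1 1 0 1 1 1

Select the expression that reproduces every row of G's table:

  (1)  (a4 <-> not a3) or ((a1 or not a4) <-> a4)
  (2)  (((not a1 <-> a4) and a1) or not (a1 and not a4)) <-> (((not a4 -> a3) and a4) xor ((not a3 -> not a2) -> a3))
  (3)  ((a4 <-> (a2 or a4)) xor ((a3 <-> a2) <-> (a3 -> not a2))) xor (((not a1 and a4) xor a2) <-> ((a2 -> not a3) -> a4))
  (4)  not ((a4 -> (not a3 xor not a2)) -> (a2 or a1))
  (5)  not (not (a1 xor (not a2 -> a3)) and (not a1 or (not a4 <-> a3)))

(2) disagrees with G on (0,1,0,0) (formula → 1, table → 0); rule it out.
(3) disagrees with G on (0,0,0,0) (formula → 1, table → 0); rule it out.
(4) disagrees with G on (0,0,0,0) (formula → 1, table → 0); rule it out.
(5) disagrees with G on (0,0,0,1) (formula → 0, table → 1); rule it out.
Only (1) survives; checking it on all 16 rows confirms it matches G.

1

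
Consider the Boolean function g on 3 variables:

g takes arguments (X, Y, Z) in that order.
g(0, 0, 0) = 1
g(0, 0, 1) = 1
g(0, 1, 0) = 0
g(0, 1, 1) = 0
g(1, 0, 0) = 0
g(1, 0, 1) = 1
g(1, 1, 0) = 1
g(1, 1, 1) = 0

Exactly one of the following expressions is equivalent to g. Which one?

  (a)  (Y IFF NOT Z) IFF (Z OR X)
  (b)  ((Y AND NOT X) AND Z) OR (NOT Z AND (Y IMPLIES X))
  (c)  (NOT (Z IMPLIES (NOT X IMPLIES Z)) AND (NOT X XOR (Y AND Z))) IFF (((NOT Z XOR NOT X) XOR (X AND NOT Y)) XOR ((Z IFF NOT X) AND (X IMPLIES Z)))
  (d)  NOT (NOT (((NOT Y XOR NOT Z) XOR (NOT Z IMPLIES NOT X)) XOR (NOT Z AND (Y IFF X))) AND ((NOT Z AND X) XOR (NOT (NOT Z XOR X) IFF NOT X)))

(b) disagrees with g on (0,0,1) (formula → 0, table → 1); rule it out.
(c) disagrees with g on (0,1,0) (formula → 1, table → 0); rule it out.
(d) disagrees with g on (0,0,1) (formula → 0, table → 1); rule it out.
(a) is the remaining candidate, and it agrees with g on all 8 inputs.

a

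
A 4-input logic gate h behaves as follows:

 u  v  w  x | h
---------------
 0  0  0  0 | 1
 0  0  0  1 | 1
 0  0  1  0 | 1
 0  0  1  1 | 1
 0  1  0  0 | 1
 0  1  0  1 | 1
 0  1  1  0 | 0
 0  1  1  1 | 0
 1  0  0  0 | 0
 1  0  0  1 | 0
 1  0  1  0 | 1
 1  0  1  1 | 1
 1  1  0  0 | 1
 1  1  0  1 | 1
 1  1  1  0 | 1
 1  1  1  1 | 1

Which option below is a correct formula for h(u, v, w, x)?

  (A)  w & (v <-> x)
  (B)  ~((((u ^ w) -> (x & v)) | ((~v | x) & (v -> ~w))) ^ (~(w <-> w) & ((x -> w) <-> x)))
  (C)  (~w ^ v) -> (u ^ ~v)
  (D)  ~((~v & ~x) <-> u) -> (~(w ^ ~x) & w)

(A): at (0,0,0,0) it gives 0, but h = 1 — eliminated.
(B): at (0,0,0,0) it gives 0, but h = 1 — eliminated.
(D): at (0,0,0,0) it gives 0, but h = 1 — eliminated.
Only (C) survives; checking it on all 16 rows confirms it matches h.

C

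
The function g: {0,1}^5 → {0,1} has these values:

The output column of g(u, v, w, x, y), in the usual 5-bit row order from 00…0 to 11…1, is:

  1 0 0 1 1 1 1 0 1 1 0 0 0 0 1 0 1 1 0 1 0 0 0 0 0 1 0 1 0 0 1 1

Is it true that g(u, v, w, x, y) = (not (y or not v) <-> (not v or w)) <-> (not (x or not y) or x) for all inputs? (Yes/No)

Evaluate (not (y or not v) <-> (not v or w)) <-> (not (x or not y) or x) on each row and compare to g:
  u=0, v=0, w=0, x=0, y=0: formula gives 1, g = 1 ✓
  u=0, v=0, w=0, x=0, y=1: formula gives 0, g = 0 ✓
  u=0, v=0, w=0, x=1, y=0: formula gives 0, g = 0 ✓
  u=0, v=0, w=0, x=1, y=1: formula gives 0, but g = 1 ✗
Row (0,0,0,1,1) is a counterexample, so the formula is not equivalent to g.

No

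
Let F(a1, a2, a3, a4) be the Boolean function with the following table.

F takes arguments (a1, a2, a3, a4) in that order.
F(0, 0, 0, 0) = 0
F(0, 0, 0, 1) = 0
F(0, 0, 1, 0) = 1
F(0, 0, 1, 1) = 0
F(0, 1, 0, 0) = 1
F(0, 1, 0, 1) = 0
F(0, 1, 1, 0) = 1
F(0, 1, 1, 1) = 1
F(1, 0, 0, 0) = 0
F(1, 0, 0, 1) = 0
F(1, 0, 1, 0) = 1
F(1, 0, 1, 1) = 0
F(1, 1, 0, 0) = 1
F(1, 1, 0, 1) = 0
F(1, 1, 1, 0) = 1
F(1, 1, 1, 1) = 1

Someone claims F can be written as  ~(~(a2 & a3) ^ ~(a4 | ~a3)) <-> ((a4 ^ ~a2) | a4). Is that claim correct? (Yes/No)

Yes

Check the formula against F row by row:
  a1=0, a2=0, a3=0, a4=0: formula gives 0, F = 0 ✓
  a1=0, a2=0, a3=0, a4=1: formula gives 0, F = 0 ✓
  a1=0, a2=0, a3=1, a4=0: formula gives 1, F = 1 ✓
  a1=0, a2=0, a3=1, a4=1: formula gives 0, F = 0 ✓
  …and likewise for the remaining 12 rows.
All 16 rows match — the expression computes F exactly.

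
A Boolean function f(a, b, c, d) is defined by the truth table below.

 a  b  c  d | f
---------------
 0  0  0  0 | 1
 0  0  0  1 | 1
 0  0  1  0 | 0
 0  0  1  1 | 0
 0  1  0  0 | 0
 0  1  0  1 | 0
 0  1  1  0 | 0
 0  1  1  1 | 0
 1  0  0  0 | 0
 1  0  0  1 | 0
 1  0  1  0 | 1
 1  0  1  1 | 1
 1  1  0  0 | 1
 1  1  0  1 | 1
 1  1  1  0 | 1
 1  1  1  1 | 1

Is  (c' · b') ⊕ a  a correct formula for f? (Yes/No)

Yes

Test each input against both f and the formula:
  a=0, b=0, c=0, d=0: formula gives 1, f = 1 ✓
  a=0, b=0, c=0, d=1: formula gives 1, f = 1 ✓
  a=0, b=0, c=1, d=0: formula gives 0, f = 0 ✓
  a=0, b=0, c=1, d=1: formula gives 0, f = 0 ✓
  … (the remaining 12 rows also agree.)
Every row agrees, so the formula is equivalent.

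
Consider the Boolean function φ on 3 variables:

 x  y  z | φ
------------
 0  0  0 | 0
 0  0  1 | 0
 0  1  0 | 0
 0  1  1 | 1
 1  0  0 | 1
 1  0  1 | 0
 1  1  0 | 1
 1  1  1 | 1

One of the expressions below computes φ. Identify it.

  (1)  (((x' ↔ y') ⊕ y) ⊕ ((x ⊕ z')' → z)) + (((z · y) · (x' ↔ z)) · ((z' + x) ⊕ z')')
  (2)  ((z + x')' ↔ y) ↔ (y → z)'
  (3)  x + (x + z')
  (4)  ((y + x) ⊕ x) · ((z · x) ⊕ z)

(1): at (1,0,0) it gives 0, but φ = 1 — eliminated.
(3): at (0,0,0) it gives 1, but φ = 0 — eliminated.
(4): at (1,0,0) it gives 0, but φ = 1 — eliminated.
(2) is the remaining candidate, and it agrees with φ on all 8 inputs.

2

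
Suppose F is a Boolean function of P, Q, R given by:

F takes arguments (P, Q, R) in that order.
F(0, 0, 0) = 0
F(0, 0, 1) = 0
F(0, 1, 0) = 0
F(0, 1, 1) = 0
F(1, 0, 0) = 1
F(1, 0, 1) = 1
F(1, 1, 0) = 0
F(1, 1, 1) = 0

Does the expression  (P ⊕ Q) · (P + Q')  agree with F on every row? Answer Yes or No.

Yes

Check the formula against F row by row:
  P=0, Q=0, R=0: formula gives 0, F = 0 ✓
  P=0, Q=0, R=1: formula gives 0, F = 0 ✓
  P=0, Q=1, R=0: formula gives 0, F = 0 ✓
  P=0, Q=1, R=1: formula gives 0, F = 0 ✓
  P=1, Q=0, R=0: formula gives 1, F = 1 ✓
  …and likewise for the remaining 3 rows.
All 8 rows match — the expression computes F exactly.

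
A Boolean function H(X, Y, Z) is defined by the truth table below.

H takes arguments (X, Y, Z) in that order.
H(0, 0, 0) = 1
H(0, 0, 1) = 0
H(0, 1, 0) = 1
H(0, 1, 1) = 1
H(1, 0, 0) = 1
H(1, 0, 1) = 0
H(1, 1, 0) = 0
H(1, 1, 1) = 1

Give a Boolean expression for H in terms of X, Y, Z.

H(X, Y, Z) = ¬((((¬X ∧ ¬Y) ∧ Z) ∨ ((X ∧ ¬Y) ∧ Z)) ∨ ((X ∧ Y) ∧ ¬Z))

There are just 3 zero rows: (0,0,1), (1,0,1), (1,1,0). Their minterms are ¬X·¬Y·Z, X·¬Y·Z, X·Y·¬Z; the OR of those covers precisely the 0-outputs, and negating it yields H.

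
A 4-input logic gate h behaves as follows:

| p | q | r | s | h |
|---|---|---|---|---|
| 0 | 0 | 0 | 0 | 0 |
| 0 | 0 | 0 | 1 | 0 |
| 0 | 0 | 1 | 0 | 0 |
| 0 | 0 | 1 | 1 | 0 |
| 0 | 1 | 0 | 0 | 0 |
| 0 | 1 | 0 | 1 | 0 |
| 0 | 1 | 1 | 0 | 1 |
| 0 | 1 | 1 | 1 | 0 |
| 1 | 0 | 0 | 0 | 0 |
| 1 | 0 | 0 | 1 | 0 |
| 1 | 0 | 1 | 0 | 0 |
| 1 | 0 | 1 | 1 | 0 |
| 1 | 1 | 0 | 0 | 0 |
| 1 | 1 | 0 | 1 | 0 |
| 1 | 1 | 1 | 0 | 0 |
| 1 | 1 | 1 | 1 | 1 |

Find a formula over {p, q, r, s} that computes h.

Collect the rows where h=1 — (0,1,1,0), (1,1,1,1) — and write one minterm per row: ¬p·q·r·¬s, p·q·r·s. Their union (logical OR) reproduces the table exactly.

h(p, q, r, s) = (((not p and q) and r) and not s) or (((p and q) and r) and s)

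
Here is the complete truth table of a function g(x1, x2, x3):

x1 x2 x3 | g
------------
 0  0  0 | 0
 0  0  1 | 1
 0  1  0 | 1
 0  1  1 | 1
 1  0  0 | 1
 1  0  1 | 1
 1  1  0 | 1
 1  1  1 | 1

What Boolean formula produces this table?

The output is 1 whenever at least one input is 1 — the OR of all inputs.

g(x1, x2, x3) = (x1 | x2) | x3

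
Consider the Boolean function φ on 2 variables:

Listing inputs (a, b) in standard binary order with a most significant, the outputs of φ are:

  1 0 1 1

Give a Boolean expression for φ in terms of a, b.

This is b → a (false only at 0,1).

φ(a, b) = b -> a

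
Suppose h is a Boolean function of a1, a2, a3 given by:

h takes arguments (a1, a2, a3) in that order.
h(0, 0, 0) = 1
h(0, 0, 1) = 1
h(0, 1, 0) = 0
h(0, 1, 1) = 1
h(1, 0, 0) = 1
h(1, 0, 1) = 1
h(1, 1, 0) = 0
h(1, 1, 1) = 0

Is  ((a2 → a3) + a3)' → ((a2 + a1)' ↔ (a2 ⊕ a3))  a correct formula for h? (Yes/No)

Test each input against both h and the formula:
  a1=0, a2=0, a3=0: formula gives 1, h = 1 ✓
  a1=0, a2=0, a3=1: formula gives 1, h = 1 ✓
  a1=0, a2=1, a3=0: formula gives 0, h = 0 ✓
  a1=0, a2=1, a3=1: formula gives 1, h = 1 ✓
  a1=1, a2=0, a3=0: formula gives 1, h = 1 ✓
  …
  a1=1, a2=1, a3=1: formula gives 1, but h = 0 ✗
Row (1,1,1) is a counterexample, so the formula is not equivalent to h.

No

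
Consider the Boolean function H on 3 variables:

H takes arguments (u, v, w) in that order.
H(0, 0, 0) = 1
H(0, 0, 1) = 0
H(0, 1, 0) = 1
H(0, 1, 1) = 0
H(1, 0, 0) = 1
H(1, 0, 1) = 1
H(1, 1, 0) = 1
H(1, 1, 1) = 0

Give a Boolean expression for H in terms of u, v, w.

The 0-rows are (0,0,1), (0,1,1), (1,1,1). Take each as a conjunction (¬u·¬v·w, ¬u·v·w, u·v·w), form their disjunction, and complement — that gives a formula that is 1 everywhere H is.

H(u, v, w) = ((((u' · v') · w) + ((u' · v) · w)) + ((u · v) · w))'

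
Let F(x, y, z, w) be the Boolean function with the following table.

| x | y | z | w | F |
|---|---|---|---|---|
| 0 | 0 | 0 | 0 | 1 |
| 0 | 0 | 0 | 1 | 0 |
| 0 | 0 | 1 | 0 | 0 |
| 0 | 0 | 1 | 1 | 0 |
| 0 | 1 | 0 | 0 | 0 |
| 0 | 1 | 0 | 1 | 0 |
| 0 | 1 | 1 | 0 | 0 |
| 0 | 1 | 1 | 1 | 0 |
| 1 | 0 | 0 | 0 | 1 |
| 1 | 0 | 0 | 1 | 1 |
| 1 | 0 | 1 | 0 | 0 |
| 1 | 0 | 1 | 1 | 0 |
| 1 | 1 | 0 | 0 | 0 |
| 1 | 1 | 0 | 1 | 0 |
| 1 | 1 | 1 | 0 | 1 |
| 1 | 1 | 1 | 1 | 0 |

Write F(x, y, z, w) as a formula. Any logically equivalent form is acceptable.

Collect the rows where F=1 — (0,0,0,0), (1,0,0,0), (1,0,0,1), (1,1,1,0) — and write one minterm per row: ¬x·¬y·¬z·¬w, x·¬y·¬z·¬w, x·¬y·¬z·w, x·y·z·¬w. Their union (logical OR) reproduces the table exactly.

F(x, y, z, w) = (((((~x & ~y) & ~z) & ~w) | (((x & ~y) & ~z) & ~w)) | (((x & ~y) & ~z) & w)) | (((x & y) & z) & ~w)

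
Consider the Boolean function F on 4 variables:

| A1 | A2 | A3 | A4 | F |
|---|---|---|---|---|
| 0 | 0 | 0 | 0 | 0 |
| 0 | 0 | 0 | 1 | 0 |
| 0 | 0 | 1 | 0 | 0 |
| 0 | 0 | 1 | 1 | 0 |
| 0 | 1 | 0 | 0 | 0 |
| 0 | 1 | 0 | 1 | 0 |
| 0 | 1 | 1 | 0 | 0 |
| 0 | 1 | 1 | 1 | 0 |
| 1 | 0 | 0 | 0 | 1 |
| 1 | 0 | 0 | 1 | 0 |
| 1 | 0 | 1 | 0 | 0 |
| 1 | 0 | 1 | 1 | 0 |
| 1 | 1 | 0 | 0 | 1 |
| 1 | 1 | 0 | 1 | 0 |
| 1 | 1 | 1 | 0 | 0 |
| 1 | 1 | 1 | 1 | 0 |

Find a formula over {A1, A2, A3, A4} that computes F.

F(A1, A2, A3, A4) = (((A1 AND NOT A2) AND NOT A3) AND NOT A4) OR (((A1 AND A2) AND NOT A3) AND NOT A4)

Collect the rows where F=1 — (1,0,0,0), (1,1,0,0) — and write one minterm per row: A1·¬A2·¬A3·¬A4, A1·A2·¬A3·¬A4. Their union (logical OR) reproduces the table exactly.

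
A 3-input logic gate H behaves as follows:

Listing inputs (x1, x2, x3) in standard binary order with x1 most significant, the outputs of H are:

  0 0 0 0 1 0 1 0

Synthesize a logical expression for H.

H(x1, x2, x3) = ((x1 AND NOT x2) AND NOT x3) OR ((x1 AND x2) AND NOT x3)

H=1 on 2 inputs: (1,0,0), (1,1,0). Reading each as a conjunction of literals (x1·¬x2·¬x3, x1·x2·¬x3) and taking the OR gives the canonical DNF.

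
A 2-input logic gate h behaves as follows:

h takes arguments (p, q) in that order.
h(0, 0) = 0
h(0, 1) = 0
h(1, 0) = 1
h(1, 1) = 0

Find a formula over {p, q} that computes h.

1 only at (1,0): p AND NOT q.

h(p, q) = p ∧ ¬q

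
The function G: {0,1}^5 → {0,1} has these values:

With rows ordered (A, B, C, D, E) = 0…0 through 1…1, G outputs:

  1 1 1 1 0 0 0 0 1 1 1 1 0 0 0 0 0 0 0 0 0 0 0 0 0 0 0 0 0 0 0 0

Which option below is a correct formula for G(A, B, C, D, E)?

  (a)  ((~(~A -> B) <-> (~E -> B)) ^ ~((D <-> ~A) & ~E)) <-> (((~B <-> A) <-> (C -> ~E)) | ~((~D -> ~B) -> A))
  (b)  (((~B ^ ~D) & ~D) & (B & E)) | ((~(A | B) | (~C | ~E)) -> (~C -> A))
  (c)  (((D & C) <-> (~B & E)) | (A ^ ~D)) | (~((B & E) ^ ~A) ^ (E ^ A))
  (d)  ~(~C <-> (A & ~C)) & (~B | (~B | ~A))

d

(a) disagrees with G on (0,0,0,0,1) (formula → 0, table → 1); rule it out.
(b) disagrees with G on (0,0,0,0,0) (formula → 0, table → 1); rule it out.
(c) disagrees with G on (0,0,1,0,0) (formula → 1, table → 0); rule it out.
Only (d) survives; checking it on all 32 rows confirms it matches G.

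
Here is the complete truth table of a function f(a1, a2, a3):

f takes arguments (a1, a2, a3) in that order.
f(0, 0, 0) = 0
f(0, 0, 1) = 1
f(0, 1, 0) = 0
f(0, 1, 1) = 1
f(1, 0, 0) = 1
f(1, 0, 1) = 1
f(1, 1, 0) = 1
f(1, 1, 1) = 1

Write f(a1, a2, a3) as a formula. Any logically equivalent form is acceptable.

f(a1, a2, a3) = (((a1' · a2') · a3') + ((a1' · a2) · a3'))'

The 0-rows are (0,0,0), (0,1,0). Take each as a conjunction (¬a1·¬a2·¬a3, ¬a1·a2·¬a3), form their disjunction, and complement — that gives a formula that is 1 everywhere f is.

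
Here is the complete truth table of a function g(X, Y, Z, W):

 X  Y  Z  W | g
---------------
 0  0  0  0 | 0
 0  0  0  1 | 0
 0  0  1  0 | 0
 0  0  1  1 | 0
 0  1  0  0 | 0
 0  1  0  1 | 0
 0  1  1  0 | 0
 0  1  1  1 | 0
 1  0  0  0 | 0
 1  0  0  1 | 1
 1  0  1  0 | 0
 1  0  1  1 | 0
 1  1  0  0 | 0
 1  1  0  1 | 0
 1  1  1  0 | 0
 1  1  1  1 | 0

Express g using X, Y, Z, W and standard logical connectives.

g(X, Y, Z, W) = ((X ∧ ¬Y) ∧ ¬Z) ∧ W

g is 1 on exactly one input, (1,0,0,1), whose minterm is X·¬Y·¬Z·W. So g is just that conjunction.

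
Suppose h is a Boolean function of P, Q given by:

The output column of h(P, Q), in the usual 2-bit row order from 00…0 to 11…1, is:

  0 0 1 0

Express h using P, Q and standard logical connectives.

1 only at (1,0): P AND NOT Q.

h(P, Q) = P and not Q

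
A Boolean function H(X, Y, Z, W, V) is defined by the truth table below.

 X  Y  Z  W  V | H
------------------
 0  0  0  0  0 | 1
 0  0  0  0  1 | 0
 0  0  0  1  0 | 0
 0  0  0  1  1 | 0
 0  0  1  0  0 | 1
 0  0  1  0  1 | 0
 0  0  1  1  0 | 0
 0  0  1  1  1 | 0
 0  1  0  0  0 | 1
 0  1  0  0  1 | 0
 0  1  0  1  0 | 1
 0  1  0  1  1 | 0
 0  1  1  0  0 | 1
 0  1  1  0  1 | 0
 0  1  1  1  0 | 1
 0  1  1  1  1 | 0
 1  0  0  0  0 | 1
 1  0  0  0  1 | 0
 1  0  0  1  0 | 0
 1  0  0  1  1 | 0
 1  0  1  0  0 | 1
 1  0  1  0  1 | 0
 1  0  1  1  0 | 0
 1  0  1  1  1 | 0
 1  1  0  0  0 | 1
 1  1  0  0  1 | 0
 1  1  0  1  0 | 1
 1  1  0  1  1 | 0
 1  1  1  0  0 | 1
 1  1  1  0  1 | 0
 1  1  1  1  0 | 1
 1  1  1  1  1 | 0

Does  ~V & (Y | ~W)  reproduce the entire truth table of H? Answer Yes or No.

Yes

Test each input against both H and the formula:
  X=0, Y=0, Z=0, W=0, V=0: formula gives 1, H = 1 ✓
  X=0, Y=0, Z=0, W=0, V=1: formula gives 0, H = 0 ✓
  X=0, Y=0, Z=0, W=1, V=0: formula gives 0, H = 0 ✓
  X=0, Y=0, Z=0, W=1, V=1: formula gives 0, H = 0 ✓
  …and likewise for the remaining 28 rows.
Every row agrees, so the formula is equivalent.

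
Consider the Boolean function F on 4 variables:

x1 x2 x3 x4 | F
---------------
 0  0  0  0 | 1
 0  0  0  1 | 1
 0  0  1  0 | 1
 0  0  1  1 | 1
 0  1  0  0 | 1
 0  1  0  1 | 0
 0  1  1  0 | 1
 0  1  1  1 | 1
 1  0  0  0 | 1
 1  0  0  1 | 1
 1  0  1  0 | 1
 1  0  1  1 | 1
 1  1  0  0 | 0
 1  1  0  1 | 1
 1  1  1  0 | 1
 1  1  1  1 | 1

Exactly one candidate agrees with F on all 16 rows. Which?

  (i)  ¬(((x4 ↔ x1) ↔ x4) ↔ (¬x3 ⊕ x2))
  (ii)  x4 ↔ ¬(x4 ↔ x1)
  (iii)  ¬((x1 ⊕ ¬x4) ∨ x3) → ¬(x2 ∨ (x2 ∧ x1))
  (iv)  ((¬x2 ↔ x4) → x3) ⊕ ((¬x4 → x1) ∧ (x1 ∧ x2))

iii

(i) disagrees with F on (0,0,1,0) (formula → 0, table → 1); rule it out.
(ii) disagrees with F on (0,1,0,1) (formula → 1, table → 0); rule it out.
(iv) disagrees with F on (0,0,0,1) (formula → 0, table → 1); rule it out.
Only (iii) survives; checking it on all 16 rows confirms it matches F.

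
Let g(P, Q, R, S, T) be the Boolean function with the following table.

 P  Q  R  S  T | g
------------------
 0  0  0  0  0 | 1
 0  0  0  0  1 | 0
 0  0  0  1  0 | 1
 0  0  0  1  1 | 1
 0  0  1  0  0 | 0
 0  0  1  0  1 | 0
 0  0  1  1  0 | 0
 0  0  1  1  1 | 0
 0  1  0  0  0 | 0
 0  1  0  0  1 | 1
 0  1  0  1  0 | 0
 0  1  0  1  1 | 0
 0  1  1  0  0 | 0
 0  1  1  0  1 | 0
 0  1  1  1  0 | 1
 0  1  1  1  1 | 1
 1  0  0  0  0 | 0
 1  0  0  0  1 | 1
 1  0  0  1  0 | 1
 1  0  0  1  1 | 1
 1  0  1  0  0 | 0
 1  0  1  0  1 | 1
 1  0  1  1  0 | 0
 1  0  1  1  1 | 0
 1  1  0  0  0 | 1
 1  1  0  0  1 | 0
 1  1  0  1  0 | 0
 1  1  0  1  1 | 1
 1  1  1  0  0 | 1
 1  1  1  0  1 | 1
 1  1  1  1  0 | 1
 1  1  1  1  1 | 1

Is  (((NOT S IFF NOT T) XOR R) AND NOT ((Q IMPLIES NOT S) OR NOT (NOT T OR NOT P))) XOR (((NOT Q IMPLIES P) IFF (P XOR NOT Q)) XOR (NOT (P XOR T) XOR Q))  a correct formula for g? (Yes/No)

No

Check the formula against g row by row:
  P=0, Q=0, R=0, S=0, T=0: formula gives 1, g = 1 ✓
  P=0, Q=0, R=0, S=0, T=1: formula gives 0, g = 0 ✓
  P=0, Q=0, R=0, S=1, T=0: formula gives 1, g = 1 ✓
  P=0, Q=0, R=0, S=1, T=1: formula gives 0, but g = 1 ✗
Since they disagree at (0,0,0,1,1), the expression is not a correct formula for g.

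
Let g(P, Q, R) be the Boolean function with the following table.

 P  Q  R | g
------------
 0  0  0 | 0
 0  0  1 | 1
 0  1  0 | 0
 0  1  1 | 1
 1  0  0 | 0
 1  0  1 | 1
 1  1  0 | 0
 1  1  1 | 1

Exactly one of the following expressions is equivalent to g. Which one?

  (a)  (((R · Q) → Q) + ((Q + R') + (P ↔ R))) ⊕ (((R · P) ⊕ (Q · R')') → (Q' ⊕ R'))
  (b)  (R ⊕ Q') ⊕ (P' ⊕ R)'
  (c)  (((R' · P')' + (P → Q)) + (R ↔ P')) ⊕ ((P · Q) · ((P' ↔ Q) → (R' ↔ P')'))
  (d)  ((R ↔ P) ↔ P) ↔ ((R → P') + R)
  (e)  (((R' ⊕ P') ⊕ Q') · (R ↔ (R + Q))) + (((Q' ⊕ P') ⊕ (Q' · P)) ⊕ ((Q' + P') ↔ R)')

(a): at (0,0,0) it gives 1, but g = 0 — eliminated.
(b): at (0,0,0) it gives 1, but g = 0 — eliminated.
(c): at (0,0,0) it gives 1, but g = 0 — eliminated.
(e): at (0,0,0) it gives 1, but g = 0 — eliminated.
Only (d) survives; checking it on all 8 rows confirms it matches g.

d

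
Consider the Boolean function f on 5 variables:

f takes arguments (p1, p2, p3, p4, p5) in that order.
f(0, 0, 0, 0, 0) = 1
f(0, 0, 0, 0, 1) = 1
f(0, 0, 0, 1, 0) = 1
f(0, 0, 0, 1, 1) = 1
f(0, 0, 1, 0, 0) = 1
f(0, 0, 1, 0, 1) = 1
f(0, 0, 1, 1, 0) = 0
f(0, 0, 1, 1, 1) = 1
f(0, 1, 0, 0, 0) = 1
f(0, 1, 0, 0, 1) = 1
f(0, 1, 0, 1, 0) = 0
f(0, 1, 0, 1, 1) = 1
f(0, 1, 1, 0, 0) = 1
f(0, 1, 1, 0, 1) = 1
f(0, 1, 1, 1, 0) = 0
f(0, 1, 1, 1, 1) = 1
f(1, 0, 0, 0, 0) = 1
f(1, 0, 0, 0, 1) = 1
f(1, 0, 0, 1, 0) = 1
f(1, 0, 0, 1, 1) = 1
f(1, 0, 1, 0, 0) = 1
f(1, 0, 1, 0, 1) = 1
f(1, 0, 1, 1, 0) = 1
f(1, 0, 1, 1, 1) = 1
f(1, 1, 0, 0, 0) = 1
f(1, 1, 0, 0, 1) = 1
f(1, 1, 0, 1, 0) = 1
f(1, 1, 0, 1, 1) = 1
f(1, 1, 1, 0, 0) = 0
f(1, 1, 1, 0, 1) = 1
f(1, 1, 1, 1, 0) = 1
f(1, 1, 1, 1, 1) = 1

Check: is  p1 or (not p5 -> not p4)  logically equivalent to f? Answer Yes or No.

No

Evaluate p1 or (not p5 -> not p4) on each row and compare to f:
  p1=0, p2=0, p3=0, p4=0, p5=0: formula gives 1, f = 1 ✓
  p1=0, p2=0, p3=0, p4=0, p5=1: formula gives 1, f = 1 ✓
  p1=0, p2=0, p3=0, p4=1, p5=0: formula gives 0, but f = 1 ✗
Since they disagree at (0,0,0,1,0), the expression is not a correct formula for f.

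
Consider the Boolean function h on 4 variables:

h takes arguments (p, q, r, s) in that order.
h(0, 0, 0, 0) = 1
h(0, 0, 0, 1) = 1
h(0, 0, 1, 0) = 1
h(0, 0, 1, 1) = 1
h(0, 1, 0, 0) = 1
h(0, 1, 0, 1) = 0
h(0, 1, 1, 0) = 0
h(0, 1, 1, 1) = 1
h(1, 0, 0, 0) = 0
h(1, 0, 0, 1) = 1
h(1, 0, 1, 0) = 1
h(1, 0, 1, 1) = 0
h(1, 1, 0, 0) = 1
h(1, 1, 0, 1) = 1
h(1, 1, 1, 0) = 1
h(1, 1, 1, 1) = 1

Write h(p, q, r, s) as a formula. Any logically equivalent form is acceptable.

There are just 4 zero rows: (0,1,0,1), (0,1,1,0), (1,0,0,0), (1,0,1,1). Their minterms are ¬p·q·¬r·s, ¬p·q·r·¬s, p·¬q·¬r·¬s, p·¬q·r·s; the OR of those covers precisely the 0-outputs, and negating it yields h.

h(p, q, r, s) = not ((((((not p and q) and not r) and s) or (((not p and q) and r) and not s)) or (((p and not q) and not r) and not s)) or (((p and not q) and r) and s))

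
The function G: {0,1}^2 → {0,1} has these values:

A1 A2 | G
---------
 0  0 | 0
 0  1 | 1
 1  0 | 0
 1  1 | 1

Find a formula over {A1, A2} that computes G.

The output simply equals A2.

G(A1, A2) = A2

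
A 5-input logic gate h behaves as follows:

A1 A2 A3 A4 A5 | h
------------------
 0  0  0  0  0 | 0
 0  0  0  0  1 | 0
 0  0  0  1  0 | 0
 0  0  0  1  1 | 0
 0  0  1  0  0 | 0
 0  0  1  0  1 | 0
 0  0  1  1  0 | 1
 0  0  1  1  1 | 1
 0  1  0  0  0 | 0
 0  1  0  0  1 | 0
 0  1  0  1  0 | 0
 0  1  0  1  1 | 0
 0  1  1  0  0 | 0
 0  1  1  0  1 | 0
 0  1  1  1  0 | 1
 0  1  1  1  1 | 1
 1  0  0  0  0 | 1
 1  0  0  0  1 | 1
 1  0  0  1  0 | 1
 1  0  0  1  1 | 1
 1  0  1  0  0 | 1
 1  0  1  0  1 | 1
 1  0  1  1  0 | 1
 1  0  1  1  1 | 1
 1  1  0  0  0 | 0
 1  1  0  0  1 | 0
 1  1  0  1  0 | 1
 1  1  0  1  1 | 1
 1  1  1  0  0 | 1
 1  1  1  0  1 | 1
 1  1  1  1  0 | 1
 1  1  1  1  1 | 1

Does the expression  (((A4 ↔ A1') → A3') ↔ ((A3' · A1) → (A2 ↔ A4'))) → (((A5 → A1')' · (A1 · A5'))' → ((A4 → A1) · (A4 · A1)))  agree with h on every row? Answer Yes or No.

Yes

Evaluate (((A4 ↔ A1') → A3') ↔ ((A3' · A1) → (A2 ↔ A4'))) → (((A5 → A1')' · (A1 · A5'))' → ((A4 → A1) · (A4 · A1))) on each row and compare to h:
  A1=0, A2=0, A3=0, A4=0, A5=0: formula gives 0, h = 0 ✓
  A1=0, A2=0, A3=0, A4=0, A5=1: formula gives 0, h = 0 ✓
  A1=0, A2=0, A3=0, A4=1, A5=0: formula gives 0, h = 0 ✓
  A1=0, A2=0, A3=0, A4=1, A5=1: formula gives 0, h = 0 ✓
  … (the remaining 28 rows also agree.)
No disagreement on any input; they are logically equivalent.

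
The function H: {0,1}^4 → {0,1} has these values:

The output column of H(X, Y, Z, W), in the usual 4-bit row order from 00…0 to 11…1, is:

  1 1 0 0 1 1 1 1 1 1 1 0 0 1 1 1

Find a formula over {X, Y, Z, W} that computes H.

H(X, Y, Z, W) = ¬((((((¬X ∧ ¬Y) ∧ Z) ∧ ¬W) ∨ (((¬X ∧ ¬Y) ∧ Z) ∧ W)) ∨ (((X ∧ ¬Y) ∧ Z) ∧ W)) ∨ (((X ∧ Y) ∧ ¬Z) ∧ ¬W))

H is 0 on only 4 rows — (0,0,1,0), (0,0,1,1), (1,0,1,1), (1,1,0,0). Writing each as a minterm (¬X·¬Y·Z·¬W, ¬X·¬Y·Z·W, X·¬Y·Z·W, X·Y·¬Z·¬W) and OR-ing them characterizes exactly where H=0, so H is the negation of that disjunction.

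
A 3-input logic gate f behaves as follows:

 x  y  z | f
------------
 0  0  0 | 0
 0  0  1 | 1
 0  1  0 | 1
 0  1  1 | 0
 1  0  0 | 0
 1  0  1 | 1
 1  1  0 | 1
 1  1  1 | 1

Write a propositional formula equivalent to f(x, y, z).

There are just 3 zero rows: (0,0,0), (0,1,1), (1,0,0). Their minterms are ¬x·¬y·¬z, ¬x·y·z, x·¬y·¬z; the OR of those covers precisely the 0-outputs, and negating it yields f.

f(x, y, z) = not ((((not x and not y) and not z) or ((not x and y) and z)) or ((x and not y) and not z))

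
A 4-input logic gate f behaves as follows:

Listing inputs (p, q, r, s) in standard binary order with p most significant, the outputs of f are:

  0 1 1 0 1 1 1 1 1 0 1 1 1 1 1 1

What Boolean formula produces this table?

f is 0 on only 3 rows — (0,0,0,0), (0,0,1,1), (1,0,0,1). Writing each as a minterm (¬p·¬q·¬r·¬s, ¬p·¬q·r·s, p·¬q·¬r·s) and OR-ing them characterizes exactly where f=0, so f is the negation of that disjunction.

f(p, q, r, s) = ~(((((~p & ~q) & ~r) & ~s) | (((~p & ~q) & r) & s)) | (((p & ~q) & ~r) & s))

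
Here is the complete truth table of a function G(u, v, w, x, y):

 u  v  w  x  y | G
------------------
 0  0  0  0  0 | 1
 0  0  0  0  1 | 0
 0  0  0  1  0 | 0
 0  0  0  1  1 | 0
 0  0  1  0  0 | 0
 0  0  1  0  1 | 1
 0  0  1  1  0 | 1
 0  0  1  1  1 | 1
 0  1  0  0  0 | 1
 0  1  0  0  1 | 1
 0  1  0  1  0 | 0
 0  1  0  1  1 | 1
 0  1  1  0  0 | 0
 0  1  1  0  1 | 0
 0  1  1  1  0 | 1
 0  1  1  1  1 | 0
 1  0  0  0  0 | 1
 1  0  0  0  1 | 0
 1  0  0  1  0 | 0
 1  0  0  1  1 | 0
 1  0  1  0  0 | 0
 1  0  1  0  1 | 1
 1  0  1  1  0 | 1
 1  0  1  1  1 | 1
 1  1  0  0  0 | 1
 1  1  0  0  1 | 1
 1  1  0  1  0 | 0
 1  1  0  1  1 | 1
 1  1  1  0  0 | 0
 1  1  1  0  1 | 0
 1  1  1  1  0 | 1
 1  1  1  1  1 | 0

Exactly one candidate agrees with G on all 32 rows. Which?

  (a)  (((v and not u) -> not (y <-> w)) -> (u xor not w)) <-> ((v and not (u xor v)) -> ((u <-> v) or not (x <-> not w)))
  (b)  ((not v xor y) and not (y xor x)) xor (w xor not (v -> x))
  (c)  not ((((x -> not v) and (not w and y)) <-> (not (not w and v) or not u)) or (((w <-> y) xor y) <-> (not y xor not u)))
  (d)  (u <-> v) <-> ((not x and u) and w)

b

(a): at (0,0,0,0,1) it gives 1, but G = 0 — eliminated.
(c): at (0,0,0,1,0) it gives 1, but G = 0 — eliminated.
(d): at (0,0,0,0,0) it gives 0, but G = 1 — eliminated.
That leaves (b). Evaluating it on every row reproduces the table of G exactly.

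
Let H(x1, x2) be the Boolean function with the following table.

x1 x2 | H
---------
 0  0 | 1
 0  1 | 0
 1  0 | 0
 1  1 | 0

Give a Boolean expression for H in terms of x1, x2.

The output is 1 only when every input is 0 — NOR of all inputs.

H(x1, x2) = NOT (x1 OR x2)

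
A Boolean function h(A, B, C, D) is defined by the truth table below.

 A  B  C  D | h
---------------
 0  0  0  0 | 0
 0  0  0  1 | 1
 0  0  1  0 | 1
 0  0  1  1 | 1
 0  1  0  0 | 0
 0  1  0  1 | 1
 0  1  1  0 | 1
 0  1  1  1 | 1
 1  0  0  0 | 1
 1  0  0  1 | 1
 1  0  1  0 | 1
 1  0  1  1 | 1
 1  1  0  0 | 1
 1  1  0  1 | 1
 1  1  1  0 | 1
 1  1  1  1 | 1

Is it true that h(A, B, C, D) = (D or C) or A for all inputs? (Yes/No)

Yes

Evaluate (D or C) or A on each row and compare to h:
  A=0, B=0, C=0, D=0: formula gives 0, h = 0 ✓
  A=0, B=0, C=0, D=1: formula gives 1, h = 1 ✓
  A=0, B=0, C=1, D=0: formula gives 1, h = 1 ✓
  A=0, B=0, C=1, D=1: formula gives 1, h = 1 ✓
  … (the remaining 12 rows also agree.)
No disagreement on any input; they are logically equivalent.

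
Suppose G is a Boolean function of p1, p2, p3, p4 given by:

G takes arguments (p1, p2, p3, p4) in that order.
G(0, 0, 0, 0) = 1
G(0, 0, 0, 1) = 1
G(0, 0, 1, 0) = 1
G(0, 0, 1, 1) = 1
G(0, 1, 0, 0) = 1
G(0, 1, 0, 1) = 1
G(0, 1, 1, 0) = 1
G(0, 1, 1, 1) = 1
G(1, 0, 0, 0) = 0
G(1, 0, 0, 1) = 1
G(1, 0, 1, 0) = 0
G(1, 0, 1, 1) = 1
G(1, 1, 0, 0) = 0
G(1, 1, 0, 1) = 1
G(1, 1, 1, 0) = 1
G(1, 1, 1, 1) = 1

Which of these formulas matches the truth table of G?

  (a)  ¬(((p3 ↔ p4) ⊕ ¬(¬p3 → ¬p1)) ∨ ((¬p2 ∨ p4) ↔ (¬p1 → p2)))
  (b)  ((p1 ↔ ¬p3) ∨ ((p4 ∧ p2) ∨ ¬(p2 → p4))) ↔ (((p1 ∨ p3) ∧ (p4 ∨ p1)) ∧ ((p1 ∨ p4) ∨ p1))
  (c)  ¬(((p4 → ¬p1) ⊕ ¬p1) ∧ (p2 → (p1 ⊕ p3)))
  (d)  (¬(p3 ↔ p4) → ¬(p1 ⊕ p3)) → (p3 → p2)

c

(a) disagrees with G on (0,0,0,0) (formula → 0, table → 1); rule it out.
(b) disagrees with G on (0,0,1,0) (formula → 0, table → 1); rule it out.
(d) disagrees with G on (0,0,1,1) (formula → 0, table → 1); rule it out.
That leaves (c). Evaluating it on every row reproduces the table of G exactly.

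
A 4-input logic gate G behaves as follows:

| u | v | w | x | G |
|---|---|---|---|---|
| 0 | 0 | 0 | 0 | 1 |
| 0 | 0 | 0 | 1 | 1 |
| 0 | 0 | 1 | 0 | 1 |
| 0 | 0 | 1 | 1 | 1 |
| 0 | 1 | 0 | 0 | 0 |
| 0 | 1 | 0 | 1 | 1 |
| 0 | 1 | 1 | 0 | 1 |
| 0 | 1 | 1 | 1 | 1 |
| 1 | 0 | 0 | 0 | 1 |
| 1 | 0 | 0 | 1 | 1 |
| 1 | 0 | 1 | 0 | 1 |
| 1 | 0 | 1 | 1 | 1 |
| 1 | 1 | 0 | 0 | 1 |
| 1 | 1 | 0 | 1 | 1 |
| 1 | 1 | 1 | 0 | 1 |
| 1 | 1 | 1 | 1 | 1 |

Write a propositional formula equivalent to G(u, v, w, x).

G is 0 on exactly one input, (0,1,0,0), whose minterm is ¬u·v·¬w·¬x. So G is the negation of that single conjunction.

G(u, v, w, x) = NOT (((NOT u AND v) AND NOT w) AND NOT x)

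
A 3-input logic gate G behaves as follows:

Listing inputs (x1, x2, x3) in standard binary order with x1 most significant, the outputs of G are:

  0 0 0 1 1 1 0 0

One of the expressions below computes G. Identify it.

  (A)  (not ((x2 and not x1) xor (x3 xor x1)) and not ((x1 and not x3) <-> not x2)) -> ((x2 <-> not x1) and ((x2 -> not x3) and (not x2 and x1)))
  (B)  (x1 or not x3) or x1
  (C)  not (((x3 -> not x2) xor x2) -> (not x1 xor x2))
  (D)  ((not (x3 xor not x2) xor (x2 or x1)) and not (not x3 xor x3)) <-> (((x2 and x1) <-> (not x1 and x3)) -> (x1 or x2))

(A): at (0,0,1) it gives 1, but G = 0 — eliminated.
(B): at (0,0,0) it gives 1, but G = 0 — eliminated.
(D): at (0,0,0) it gives 1, but G = 0 — eliminated.
That leaves (C). Evaluating it on every row reproduces the table of G exactly.

C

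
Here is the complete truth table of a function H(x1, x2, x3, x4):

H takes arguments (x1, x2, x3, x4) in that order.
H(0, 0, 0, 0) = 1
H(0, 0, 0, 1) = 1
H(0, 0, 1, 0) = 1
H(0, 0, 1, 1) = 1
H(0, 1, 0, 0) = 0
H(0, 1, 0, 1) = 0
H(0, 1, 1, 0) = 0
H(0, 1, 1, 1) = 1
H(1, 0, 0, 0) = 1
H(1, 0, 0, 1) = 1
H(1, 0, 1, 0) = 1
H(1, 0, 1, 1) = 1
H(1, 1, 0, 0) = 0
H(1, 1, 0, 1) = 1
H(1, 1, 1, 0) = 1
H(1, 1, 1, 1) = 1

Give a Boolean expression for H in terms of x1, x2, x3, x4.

H(x1, x2, x3, x4) = ¬((((((¬x1 ∧ x2) ∧ ¬x3) ∧ ¬x4) ∨ (((¬x1 ∧ x2) ∧ ¬x3) ∧ x4)) ∨ (((¬x1 ∧ x2) ∧ x3) ∧ ¬x4)) ∨ (((x1 ∧ x2) ∧ ¬x3) ∧ ¬x4))

H is 0 on only 4 rows — (0,1,0,0), (0,1,0,1), (0,1,1,0), (1,1,0,0). Writing each as a minterm (¬x1·x2·¬x3·¬x4, ¬x1·x2·¬x3·x4, ¬x1·x2·x3·¬x4, x1·x2·¬x3·¬x4) and OR-ing them characterizes exactly where H=0, so H is the negation of that disjunction.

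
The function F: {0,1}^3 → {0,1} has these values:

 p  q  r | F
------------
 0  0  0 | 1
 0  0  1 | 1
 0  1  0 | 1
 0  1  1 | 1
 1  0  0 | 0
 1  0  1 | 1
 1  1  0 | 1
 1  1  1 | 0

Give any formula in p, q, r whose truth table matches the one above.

The 0-rows are (1,0,0), (1,1,1). Take each as a conjunction (p·¬q·¬r, p·q·r), form their disjunction, and complement — that gives a formula that is 1 everywhere F is.

F(p, q, r) = not (((p and not q) and not r) or ((p and q) and r))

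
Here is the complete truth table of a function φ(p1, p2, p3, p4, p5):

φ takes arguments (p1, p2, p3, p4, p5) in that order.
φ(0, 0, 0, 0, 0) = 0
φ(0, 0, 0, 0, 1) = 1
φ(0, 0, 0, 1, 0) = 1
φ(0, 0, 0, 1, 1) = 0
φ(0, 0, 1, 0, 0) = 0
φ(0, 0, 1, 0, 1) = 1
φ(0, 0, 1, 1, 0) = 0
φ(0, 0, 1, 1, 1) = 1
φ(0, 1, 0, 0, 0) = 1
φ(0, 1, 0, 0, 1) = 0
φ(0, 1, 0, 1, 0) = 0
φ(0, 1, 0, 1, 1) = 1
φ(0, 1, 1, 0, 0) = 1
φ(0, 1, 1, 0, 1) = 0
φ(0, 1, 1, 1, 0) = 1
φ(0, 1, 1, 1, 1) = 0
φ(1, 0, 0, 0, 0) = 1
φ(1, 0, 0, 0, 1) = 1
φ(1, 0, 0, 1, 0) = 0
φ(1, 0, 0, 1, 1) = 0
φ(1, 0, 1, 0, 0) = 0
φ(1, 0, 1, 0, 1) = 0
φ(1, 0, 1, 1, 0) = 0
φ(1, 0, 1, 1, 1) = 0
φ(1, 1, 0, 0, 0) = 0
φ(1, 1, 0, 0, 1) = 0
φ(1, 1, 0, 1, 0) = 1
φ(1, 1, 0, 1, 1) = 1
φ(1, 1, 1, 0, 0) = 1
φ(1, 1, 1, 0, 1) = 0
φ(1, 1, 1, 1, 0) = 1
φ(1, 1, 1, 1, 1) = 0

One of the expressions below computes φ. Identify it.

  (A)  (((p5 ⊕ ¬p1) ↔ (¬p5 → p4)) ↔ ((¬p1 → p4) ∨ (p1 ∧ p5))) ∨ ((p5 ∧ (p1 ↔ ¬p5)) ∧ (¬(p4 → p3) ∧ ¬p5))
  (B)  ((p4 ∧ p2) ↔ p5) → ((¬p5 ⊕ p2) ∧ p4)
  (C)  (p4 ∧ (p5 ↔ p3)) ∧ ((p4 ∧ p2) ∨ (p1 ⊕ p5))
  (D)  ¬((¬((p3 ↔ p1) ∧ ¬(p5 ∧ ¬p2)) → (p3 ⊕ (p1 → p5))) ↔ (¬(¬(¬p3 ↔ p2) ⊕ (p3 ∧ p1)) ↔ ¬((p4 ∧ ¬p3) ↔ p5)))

(A) disagrees with φ on (0,0,0,0,0) (formula → 1, table → 0); rule it out.
(B) disagrees with φ on (0,0,0,1,1) (formula → 1, table → 0); rule it out.
(C) disagrees with φ on (0,0,0,0,1) (formula → 0, table → 1); rule it out.
That leaves (D). Evaluating it on every row reproduces the table of φ exactly.

D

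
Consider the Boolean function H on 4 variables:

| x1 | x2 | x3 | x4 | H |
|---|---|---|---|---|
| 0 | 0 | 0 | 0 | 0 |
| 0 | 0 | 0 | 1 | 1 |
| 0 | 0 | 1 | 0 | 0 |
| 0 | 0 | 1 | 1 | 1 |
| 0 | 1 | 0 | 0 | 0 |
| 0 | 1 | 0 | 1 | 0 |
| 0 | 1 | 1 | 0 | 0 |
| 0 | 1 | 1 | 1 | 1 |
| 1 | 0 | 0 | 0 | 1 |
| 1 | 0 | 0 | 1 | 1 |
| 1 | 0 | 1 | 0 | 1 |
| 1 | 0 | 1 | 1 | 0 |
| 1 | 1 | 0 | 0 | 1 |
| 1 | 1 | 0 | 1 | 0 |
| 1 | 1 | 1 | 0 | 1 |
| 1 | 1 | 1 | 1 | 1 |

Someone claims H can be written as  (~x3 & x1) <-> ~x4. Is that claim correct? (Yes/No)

Evaluate (~x3 & x1) <-> ~x4 on each row and compare to H:
  x1=0, x2=0, x3=0, x4=0: formula gives 0, H = 0 ✓
  x1=0, x2=0, x3=0, x4=1: formula gives 1, H = 1 ✓
  x1=0, x2=0, x3=1, x4=0: formula gives 0, H = 0 ✓
  x1=0, x2=0, x3=1, x4=1: formula gives 1, H = 1 ✓
  …
  x1=0, x2=1, x3=0, x4=1: formula gives 1, but H = 0 ✗
Row (0,1,0,1) is a counterexample, so the formula is not equivalent to H.

No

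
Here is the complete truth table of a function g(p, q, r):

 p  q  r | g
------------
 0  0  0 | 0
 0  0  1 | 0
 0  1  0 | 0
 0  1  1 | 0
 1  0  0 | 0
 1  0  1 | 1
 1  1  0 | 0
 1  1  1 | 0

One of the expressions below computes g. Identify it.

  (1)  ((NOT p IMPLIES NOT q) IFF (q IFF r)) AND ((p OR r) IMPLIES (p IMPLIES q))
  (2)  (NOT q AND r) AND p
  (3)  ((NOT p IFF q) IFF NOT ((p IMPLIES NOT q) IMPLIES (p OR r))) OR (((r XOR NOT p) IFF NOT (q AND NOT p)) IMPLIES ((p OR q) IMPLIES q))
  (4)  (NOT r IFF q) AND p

(1) disagrees with g on (0,0,0) (formula → 1, table → 0); rule it out.
(3) disagrees with g on (0,0,0) (formula → 1, table → 0); rule it out.
(4) disagrees with g on (1,1,0) (formula → 1, table → 0); rule it out.
(2) is the remaining candidate, and it agrees with g on all 8 inputs.

2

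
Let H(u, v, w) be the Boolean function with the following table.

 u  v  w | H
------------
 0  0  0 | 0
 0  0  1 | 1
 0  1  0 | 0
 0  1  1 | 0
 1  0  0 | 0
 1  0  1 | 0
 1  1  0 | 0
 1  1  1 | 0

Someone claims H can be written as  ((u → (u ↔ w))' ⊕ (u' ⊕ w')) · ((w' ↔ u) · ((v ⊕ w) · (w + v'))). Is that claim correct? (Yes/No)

Yes

Check the formula against H row by row:
  u=0, v=0, w=0: formula gives 0, H = 0 ✓
  u=0, v=0, w=1: formula gives 1, H = 1 ✓
  u=0, v=1, w=0: formula gives 0, H = 0 ✓
  u=0, v=1, w=1: formula gives 0, H = 0 ✓
  u=1, v=0, w=0: formula gives 0, H = 0 ✓
  …and likewise for the remaining 3 rows.
Every row agrees, so the formula is equivalent.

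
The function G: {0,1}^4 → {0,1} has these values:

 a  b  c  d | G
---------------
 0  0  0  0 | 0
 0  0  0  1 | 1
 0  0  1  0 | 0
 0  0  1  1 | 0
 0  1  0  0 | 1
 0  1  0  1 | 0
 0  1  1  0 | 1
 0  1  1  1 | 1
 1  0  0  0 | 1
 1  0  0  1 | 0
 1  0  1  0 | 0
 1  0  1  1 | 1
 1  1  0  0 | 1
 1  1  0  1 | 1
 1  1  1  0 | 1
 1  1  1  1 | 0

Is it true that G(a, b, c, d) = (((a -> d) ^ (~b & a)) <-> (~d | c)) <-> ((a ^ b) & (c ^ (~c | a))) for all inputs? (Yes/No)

No

Check the formula against G row by row:
  a=0, b=0, c=0, d=0: formula gives 0, G = 0 ✓
  a=0, b=0, c=0, d=1: formula gives 1, G = 1 ✓
  a=0, b=0, c=1, d=0: formula gives 0, G = 0 ✓
  a=0, b=0, c=1, d=1: formula gives 0, G = 0 ✓
  …
  a=1, b=0, c=0, d=1: formula gives 1, but G = 0 ✗
Since they disagree at (1,0,0,1), the expression is not a correct formula for G.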